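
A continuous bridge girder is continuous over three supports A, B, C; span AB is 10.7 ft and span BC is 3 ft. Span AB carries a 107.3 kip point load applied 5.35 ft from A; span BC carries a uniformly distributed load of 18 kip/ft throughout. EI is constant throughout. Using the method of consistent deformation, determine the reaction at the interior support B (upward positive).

Take M_B as the redundant. Released structure: two simple spans AB and BC with a hinge at B.
Discontinuity in slope at B on the released structure — sum the simple-span end rotations:
  span AB: point load 107.3 at a = 5.35: Pab(L + a)/(6LEI) = 767.8/EI
  span BC: UDL 18: wL³/(24EI) = 20.25/EI
  relative rotation θ_0 = (767.8 + 20.25)/EI = 788/EI
A unit hogging moment at B produces rotation L₁/(3EI) + L₂/(3EI) = 4.567/EI.
Slope continuity at B: θ_0 = M_B·4.567/EI, so M_B = 788/4.567 = 172.6 kip·ft (hogging).
Span AB, ΣM about A with M_B applied at B: R_B^{AB}·10.7 = 574.1 + 172.6, so R_B^{AB} = 69.78 kip and R_A = 107.3 − 69.78 = 37.52 kip.
Span BC, ΣM about C: R_B^{BC}·3 = 81 + 172.6, so R_B^{BC} = 84.52 kip and R_C = 54 − 84.52 = -30.52 kip.
R_B = 69.78 + 84.52 = 154.3 kip.

R_B = 154.3 kip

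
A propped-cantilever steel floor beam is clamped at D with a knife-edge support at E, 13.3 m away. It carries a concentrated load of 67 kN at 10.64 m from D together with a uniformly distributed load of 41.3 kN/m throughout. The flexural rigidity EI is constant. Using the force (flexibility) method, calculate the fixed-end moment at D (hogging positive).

Remove the prop at E; the released (primary) structure is a cantilever built in at D.
Primary-structure tip deflection at E by superposition:
  point load 67 at a = 10.64: Pa²(3L − a)/(6EI) = 36990/EI
  UDL 41.3: wL⁴/(8EI) = 161535/EI
  δ_0 = 198525/EI
Flexibility coefficient — unit upward force at E: δ_{EE} = L³/(3EI) = 784.2/EI.
Compatibility at E: δ_0 − R_E·δ_{EE} = 0, so R_E = 198525/784.2 = 253.2 kN.
Moment equilibrium about D: M_D = Σ(load moments about D) − R_E·L = 4366 − 253.2×13.3 = 998.7 kN·m.

M_D = 998.7 kN·m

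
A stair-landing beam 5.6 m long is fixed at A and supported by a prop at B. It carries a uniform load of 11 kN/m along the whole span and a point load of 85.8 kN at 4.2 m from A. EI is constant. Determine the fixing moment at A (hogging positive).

Take the reaction at B as the redundant and release it; the primary structure is a cantilever fixed at A.
Free-end deflection of the primary structure under the applied loading (downward +):
  UDL 11: wL⁴/(8EI) = 1352/EI
  point load 85.8 at a = 4.2: Pa²(3L − a)/(6EI) = 3178/EI
  δ_0 = 4531/EI
Flexibility coefficient — unit upward force at B: δ_{BB} = L³/(3EI) = 58.54/EI.
Compatibility at B: δ_0 − R_B·δ_{BB} = 0, so R_B = 4531/58.54 = 77.4 kN.
Moment equilibrium about A: M_A = Σ(load moments about A) − R_B·L = 532.8 − 77.4×5.6 = 99.43 kN·m.

M_A = 99.43 kN·m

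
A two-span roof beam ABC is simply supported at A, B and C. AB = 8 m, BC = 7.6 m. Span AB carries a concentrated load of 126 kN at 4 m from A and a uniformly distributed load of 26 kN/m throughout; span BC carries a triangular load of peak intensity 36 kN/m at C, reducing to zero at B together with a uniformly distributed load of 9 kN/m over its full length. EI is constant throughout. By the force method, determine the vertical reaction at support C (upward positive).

R_C = 86.67 kN

Release continuity at B by inserting a hinge; the redundant is the internal moment M_B. The primary structure is two simply-supported spans AB and BC.
Rotations at B on the released spans (each span's end-slope, ×1/EI):
  span AB: point load 126 at a = 4: Pab(L + a)/(6LEI) = 504/EI
  span AB: UDL 26: wL³/(24EI) = 554.7/EI
  span BC: triangular load, peak 36: 7w₀L³/(360EI) = 307.3/EI
  span BC: UDL 9: wL³/(24EI) = 164.6/EI
  relative rotation θ_0 = (1059 + 471.9)/EI = 1531/EI
A unit hogging moment at B produces rotation L₁/(3EI) + L₂/(3EI) = 5.2/EI.
Compatibility: M_B·(L₁+L₂)/(3EI) = θ_0, giving M_B = 294.3 kN·m (hogging).
Span BC, ΣM about C: R_B^{BC}·7.6 = 606.5 + 294.3, so R_B^{BC} = 118.5 kN and R_C = 205.2 − 118.5 = 86.67 kN.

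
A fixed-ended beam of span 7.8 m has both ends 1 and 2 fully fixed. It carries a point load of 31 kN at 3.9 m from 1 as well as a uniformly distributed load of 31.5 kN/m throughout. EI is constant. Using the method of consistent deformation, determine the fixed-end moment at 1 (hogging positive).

Release both end moments; the primary structure is a simply-supported span 12 with redundants M_1 and M_2.
Simple-span end rotations at 1 and 2 under the given loads:
  at 1: point load 31 at a = 3.9: Pab(L + b)/(6LEI) = 117.9/EI
  at 2: point load 31 at a = 3.9: Pab(L + a)/(6LEI) = 117.9/EI
  at 1: UDL 31.5: wL³/(24EI) = 622.8/EI
  at 2: UDL 31.5: wL³/(24EI) = 622.8/EI
  θ_10 = 740.7/EI,  θ_20 = 740.7/EI
Flexibility coefficients: a unit moment at one end gives L/(3EI) there and L/(6EI) at the far end, so f₁₁ = f₂₂ = 2.6/EI and f₁₂ = f₂₁ = 1.3/EI.
Compatibility — zero rotation at each built-in end:
  2.6 M_1 + 1.3 M_2 = 740.7
  1.3 M_1 + 2.6 M_2 = 740.7
Solving the pair gives M_1 = 189.9 kN·m and M_2 = 189.9 kN·m (hogging).

M_1 = 189.9 kN·m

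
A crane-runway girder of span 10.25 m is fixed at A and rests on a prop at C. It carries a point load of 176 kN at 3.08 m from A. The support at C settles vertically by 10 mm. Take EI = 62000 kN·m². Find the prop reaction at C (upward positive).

R_C = 19.72 kN

Choose R_C as the redundant. The primary structure is the cantilever fixed at A.
Downward deflection at the released point C due to the loads:
  point load 176 at a = 3.08: Pa²(3L − a)/(6EI) = 7700/EI
Flexibility coefficient — unit upward force at C: δ_{CC} = L³/(3EI) = 359/EI.
With EI = 62000 kN·m²: δ_0 = 0.12419 m and δ_{CC} = 0.00579 m/kN.
Compatibility — the beam at C must follow the support down by 0.01 m: δ_0 − R_C·δ_{CC} = 0.01, so R_C = (0.12419 − 0.01)/0.00579 = 19.72 kN.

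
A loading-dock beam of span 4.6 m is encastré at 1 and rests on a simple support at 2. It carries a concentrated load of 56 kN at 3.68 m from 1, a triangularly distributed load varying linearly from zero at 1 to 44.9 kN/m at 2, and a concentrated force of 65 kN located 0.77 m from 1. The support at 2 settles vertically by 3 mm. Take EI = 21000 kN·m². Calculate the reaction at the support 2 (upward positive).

Choose R_2 as the redundant. The primary structure is the cantilever fixed at 1.
Downward deflection at the released point 2 due to the loads:
  point load 56 at a = 3.68: Pa²(3L − a)/(6EI) = 1279/EI
  triangular load, peak 44.9 at the free end: 11w₀L⁴/(120EI) = 1843/EI
  point load 65 at a = 0.77: Pa²(3L − a)/(6EI) = 83.69/EI
  δ_0 = 3206/EI
Tip deflection under a unit load at 2: L³/(3EI) = 32.45/EI.
With EI = 21000 kN·m²: δ_0 = 0.15265 m and δ_{22} = 0.001545 m/kN.
Compatibility — the beam at 2 must follow the support down by 0.003 m: δ_0 − R_2·δ_{22} = 0.003, so R_2 = (0.15265 − 0.003)/0.001545 = 96.86 kN.

R_2 = 96.86 kN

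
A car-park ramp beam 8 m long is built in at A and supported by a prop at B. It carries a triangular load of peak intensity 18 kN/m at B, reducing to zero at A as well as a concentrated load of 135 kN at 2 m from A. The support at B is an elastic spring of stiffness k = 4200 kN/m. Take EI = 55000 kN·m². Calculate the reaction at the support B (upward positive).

R_B = 47.55 kN

Remove the prop at B; the released (primary) structure is a cantilever built in at A.
Downward deflection at the released point B due to the loads:
  triangular load, peak 18 at the free end: 11w₀L⁴/(120EI) = 6758/EI
  point load 135 at a = 2: Pa²(3L − a)/(6EI) = 1980/EI
  δ_0 = 8738/EI
Tip deflection under a unit load at B: L³/(3EI) = 170.7/EI.
With EI = 55000 kN·m²: δ_0 = 0.15888 m and δ_{BB} = 0.003103 m/kN.
Compatibility — the spring shortens by R_B/k under the reaction it provides: δ_0 − R_B·δ_{BB} = R_B/k. With 1/k = 0.000238 m/kN, R_B = δ_0 / (δ_{BB} + 1/k) = 0.15888 / (0.003103 + 0.000238) = 47.55 kN.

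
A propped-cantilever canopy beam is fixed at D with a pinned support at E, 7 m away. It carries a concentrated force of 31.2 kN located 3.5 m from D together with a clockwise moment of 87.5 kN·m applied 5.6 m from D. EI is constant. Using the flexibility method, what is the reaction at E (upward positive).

R_E = 27.75 kN

Choose R_E as the redundant. The primary structure is the cantilever fixed at D.
Downward deflection at the released point E due to the loads:
  point load 31.2 at a = 3.5: Pa²(3L − a)/(6EI) = 1115/EI
  clockwise couple 87.5 at a = 5.6: M₀a(2L − a)/(2EI) = 2058/EI
  δ_0 = 3173/EI
Flexibility coefficient — unit upward force at E: δ_{EE} = L³/(3EI) = 114.3/EI.
Compatibility at E: δ_0 − R_E·δ_{EE} = 0, so R_E = 3173/114.3 = 27.75 kN.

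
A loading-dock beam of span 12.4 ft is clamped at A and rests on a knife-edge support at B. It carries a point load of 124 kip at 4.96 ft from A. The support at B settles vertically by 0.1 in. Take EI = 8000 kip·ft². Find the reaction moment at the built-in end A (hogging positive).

Release the roller at B. Primary structure: cantilever fixed at A.
Primary-structure tip deflection at B by superposition:
  point load 124 at a = 4.96: Pa²(3L − a)/(6EI) = 16392/EI
Flexibility coefficient — unit upward force at B: δ_{BB} = L³/(3EI) = 635.5/EI.
With EI = 8000 kip·ft²: δ_0 = 2.049 ft and δ_{BB} = 0.079443 ft/kip.
Compatibility — the beam at B must follow the support down by 0.008333 ft: δ_0 − R_B·δ_{BB} = 0.008333, so R_B = (2.049 − 0.008333)/0.079443 = 25.69 kip.
Moment equilibrium about A: M_A = Σ(load moments about A) − R_B·L = 615 − 25.69×12.4 = 296.5 kip·ft.

M_A = 296.5 kip·ft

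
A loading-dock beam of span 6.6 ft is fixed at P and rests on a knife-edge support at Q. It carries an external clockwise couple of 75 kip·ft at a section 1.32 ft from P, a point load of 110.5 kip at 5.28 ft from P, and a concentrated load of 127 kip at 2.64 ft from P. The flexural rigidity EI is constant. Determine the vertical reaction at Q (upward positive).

Take the reaction at Q as the redundant and release it; the primary structure is a cantilever fixed at P.
Free-end deflection of the primary structure under the applied loading (downward +):
  clockwise couple 75 at a = 1.32: M₀a(2L − a)/(2EI) = 588.1/EI
  point load 110.5 at a = 5.28: Pa²(3L − a)/(6EI) = 7455/EI
  point load 127 at a = 2.64: Pa²(3L − a)/(6EI) = 2531/EI
  δ_0 = 10575/EI
Flexibility coefficient — unit upward force at Q: δ_{QQ} = L³/(3EI) = 95.83/EI.
Compatibility at Q: δ_0 − R_Q·δ_{QQ} = 0, so R_Q = 10575/95.83 = 110.3 kip.

R_Q = 110.3 kip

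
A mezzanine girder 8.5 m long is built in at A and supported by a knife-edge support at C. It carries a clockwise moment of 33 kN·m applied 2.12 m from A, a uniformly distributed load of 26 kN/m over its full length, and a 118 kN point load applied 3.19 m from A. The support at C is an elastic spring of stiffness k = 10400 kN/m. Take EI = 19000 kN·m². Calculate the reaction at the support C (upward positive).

R_C = 106.3 kN

Choose R_C as the redundant. The primary structure is the cantilever fixed at A.
Primary-structure tip deflection at C by superposition:
  clockwise couple 33 at a = 2.12: M₀a(2L − a)/(2EI) = 520.5/EI
  UDL 26: wL⁴/(8EI) = 16965/EI
  point load 118 at a = 3.19: Pa²(3L − a)/(6EI) = 4465/EI
  δ_0 = 21951/EI
Flexibility coefficient — unit upward force at C: δ_{CC} = L³/(3EI) = 204.7/EI.
With EI = 19000 kN·m²: δ_0 = 1.1553 m and δ_{CC} = 0.010774 m/kN.
Compatibility — the spring shortens by R_C/k under the reaction it provides: δ_0 − R_C·δ_{CC} = R_C/k. With 1/k = 0.000096 m/kN, R_C = δ_0 / (δ_{CC} + 1/k) = 1.1553 / (0.010774 + 0.000096) = 106.3 kN.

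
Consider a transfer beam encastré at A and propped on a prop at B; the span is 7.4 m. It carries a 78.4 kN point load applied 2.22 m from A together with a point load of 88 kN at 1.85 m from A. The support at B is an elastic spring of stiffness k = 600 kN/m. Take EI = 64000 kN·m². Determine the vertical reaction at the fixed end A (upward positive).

Release the roller at B. Primary structure: cantilever fixed at A.
Free-end deflection of the primary structure under the applied loading (downward +):
  point load 78.4 at a = 2.22: Pa²(3L − a)/(6EI) = 1287/EI
  point load 88 at a = 1.85: Pa²(3L − a)/(6EI) = 1022/EI
  δ_0 = 2308/EI
Flexibility coefficient — unit upward force at B: δ_{BB} = L³/(3EI) = 135.1/EI.
With EI = 64000 kN·m²: δ_0 = 0.036065 m and δ_{BB} = 0.002111 m/kN.
Compatibility — the spring shortens by R_B/k under the reaction it provides: δ_0 − R_B·δ_{BB} = R_B/k. With 1/k = 0.001667 m/kN, R_B = δ_0 / (δ_{BB} + 1/k) = 0.036065 / (0.002111 + 0.001667) = 9.548 kN.
Vertical equilibrium: R_A = ΣP − R_B = 166.4 − 9.548 = 156.9 kN.

R_A = 156.9 kN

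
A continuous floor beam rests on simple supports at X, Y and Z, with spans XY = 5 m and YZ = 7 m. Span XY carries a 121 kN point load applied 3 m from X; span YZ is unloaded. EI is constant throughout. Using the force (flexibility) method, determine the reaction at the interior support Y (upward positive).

Release continuity at Y by inserting a hinge; the redundant is the internal moment M_Y. The primary structure is two simply-supported spans XY and YZ.
Rotations at Y on the released spans (each span's end-slope, ×1/EI):
  span XY: point load 121 at a = 3: Pab(L + a)/(6LEI) = 193.6/EI
  relative rotation θ_0 = (193.6 + 0)/EI = 193.6/EI
A unit hogging moment at Y produces rotation L₁/(3EI) + L₂/(3EI) = 4/EI.
Slope continuity at Y: θ_0 = M_Y·4/EI, so M_Y = 193.6/4 = 48.4 kN·m (hogging).
Span XY, ΣM about X with M_Y applied at Y: R_Y^{XY}·5 = 363 + 48.4, so R_Y^{XY} = 82.28 kN and R_X = 121 − 82.28 = 38.72 kN.
Span YZ, ΣM about Z: R_Y^{YZ}·7 = 0 + 48.4, so R_Y^{YZ} = 6.914 kN and R_Z = 0 − 6.914 = -6.914 kN.
R_Y = 82.28 + 6.914 = 89.19 kN.

R_Y = 89.19 kN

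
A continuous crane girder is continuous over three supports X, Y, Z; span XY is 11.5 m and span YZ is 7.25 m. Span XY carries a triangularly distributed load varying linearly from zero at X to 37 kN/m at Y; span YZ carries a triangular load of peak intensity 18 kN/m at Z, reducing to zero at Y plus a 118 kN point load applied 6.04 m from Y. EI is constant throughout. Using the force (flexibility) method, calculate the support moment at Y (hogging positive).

M_Y = 248.3 kN·m

Insert a hinge at Y; M_Y is the redundant, and each span becomes simply supported.
End slopes at the hinge Y, treating each span as simply supported:
  span XY: triangular load, peak 37: w₀L³/(45EI) = 1250/EI
  span YZ: triangular load, peak 18: 7w₀L³/(360EI) = 133.4/EI
  span YZ: point load 118 at a = 6.04: Pab(L + b)/(6LEI) = 167.7/EI
  relative rotation θ_0 = (1250 + 301.1)/EI = 1552/EI
A unit hogging moment at Y produces rotation L₁/(3EI) + L₂/(3EI) = 6.25/EI.
Compatibility: M_Y·(L₁+L₂)/(3EI) = θ_0, giving M_Y = 248.3 kN·m (hogging).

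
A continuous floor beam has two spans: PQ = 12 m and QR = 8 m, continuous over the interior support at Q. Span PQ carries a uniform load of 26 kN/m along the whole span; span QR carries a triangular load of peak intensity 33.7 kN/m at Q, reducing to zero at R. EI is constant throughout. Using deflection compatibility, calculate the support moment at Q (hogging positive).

M_Q = 338.3 kN·m

Release continuity at Q by inserting a hinge; the redundant is the internal moment M_Q. The primary structure is two simply-supported spans PQ and QR.
End slopes at the hinge Q, treating each span as simply supported:
  span PQ: UDL 26: wL³/(24EI) = 1872/EI
  span QR: triangular load, peak 33.7: w₀L³/(45EI) = 383.4/EI
  relative rotation θ_0 = (1872 + 383.4)/EI = 2255/EI
A unit hogging moment at Q produces rotation L₁/(3EI) + L₂/(3EI) = 6.667/EI.
Compatibility: M_Q·(L₁+L₂)/(3EI) = θ_0, giving M_Q = 338.3 kN·m (hogging).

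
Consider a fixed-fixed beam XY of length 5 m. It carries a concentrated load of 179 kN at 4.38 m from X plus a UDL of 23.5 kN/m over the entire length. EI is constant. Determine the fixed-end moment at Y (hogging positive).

M_Y = 134.1 kN·m

Release both end moments; the primary structure is a simply-supported span XY with redundants M_X and M_Y.
Simple-span end rotations at X and Y under the given loads:
  at X: point load 179 at a = 4.38: Pab(L + b)/(6LEI) = 91.06/EI
  at Y: point load 179 at a = 4.38: Pab(L + a)/(6LEI) = 152/EI
  at X: UDL 23.5: wL³/(24EI) = 122.4/EI
  at Y: UDL 23.5: wL³/(24EI) = 122.4/EI
  θ_X0 = 213.5/EI,  θ_Y0 = 274.4/EI
Flexibility coefficients: a unit moment at one end gives L/(3EI) there and L/(6EI) at the far end, so f₁₁ = f₂₂ = 1.667/EI and f₁₂ = f₂₁ = 0.8333/EI.
Compatibility — zero rotation at each built-in end:
  1.667 M_X + 0.8333 M_Y = 213.5
  0.8333 M_X + 1.667 M_Y = 274.4
Solving the pair gives M_X = 61.01 kN·m and M_Y = 134.1 kN·m (hogging).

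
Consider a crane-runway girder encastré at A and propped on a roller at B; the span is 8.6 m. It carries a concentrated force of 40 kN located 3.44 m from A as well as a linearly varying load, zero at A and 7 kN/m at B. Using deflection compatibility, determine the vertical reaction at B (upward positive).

Choose R_B as the redundant. The primary structure is the cantilever fixed at A.
Downward deflection at the released point B due to the loads:
  point load 40 at a = 3.44: Pa²(3L − a)/(6EI) = 1764/EI
  triangular load, peak 7 at the free end: 11w₀L⁴/(120EI) = 3510/EI
  δ_0 = 5274/EI
Tip deflection under a unit load at B: L³/(3EI) = 212/EI.
Compatibility at B: δ_0 − R_B·δ_{BB} = 0, so R_B = 5274/212 = 24.88 kN.

R_B = 24.88 kN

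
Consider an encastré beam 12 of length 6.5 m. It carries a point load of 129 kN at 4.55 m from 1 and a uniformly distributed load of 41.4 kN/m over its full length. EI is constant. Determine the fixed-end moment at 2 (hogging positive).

Take the two fixed-end moments M_1, M_2 as redundants; the released structure is the simple span 12.
On the primary (simply-supported) span, the end slopes from the loading are:
  at 1: point load 129 at a = 4.55: Pab(L + b)/(6LEI) = 248/EI
  at 2: point load 129 at a = 4.55: Pab(L + a)/(6LEI) = 324.3/EI
  at 1: UDL 41.4: wL³/(24EI) = 473.7/EI
  at 2: UDL 41.4: wL³/(24EI) = 473.7/EI
  θ_10 = 721.7/EI,  θ_20 = 798/EI
Flexibility coefficients: a unit moment at one end gives L/(3EI) there and L/(6EI) at the far end, so f₁₁ = f₂₂ = 2.167/EI and f₁₂ = f₂₁ = 1.083/EI.
Compatibility — zero rotation at each built-in end:
  2.167 M_1 + 1.083 M_2 = 721.7
  1.083 M_1 + 2.167 M_2 = 798
Solving the pair gives M_1 = 198.6 kN·m and M_2 = 269 kN·m (hogging).

M_2 = 269 kN·m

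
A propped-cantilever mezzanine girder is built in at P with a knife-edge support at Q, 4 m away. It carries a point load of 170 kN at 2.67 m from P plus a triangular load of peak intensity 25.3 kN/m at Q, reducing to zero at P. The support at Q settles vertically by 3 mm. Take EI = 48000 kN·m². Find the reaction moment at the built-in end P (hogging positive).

M_P = 151.2 kN·m

Release the roller at Q. Primary structure: cantilever fixed at P.
Primary-structure tip deflection at Q by superposition:
  point load 170 at a = 2.67: Pa²(3L − a)/(6EI) = 1885/EI
  triangular load, peak 25.3 at the free end: 11w₀L⁴/(120EI) = 593.7/EI
  δ_0 = 2478/EI
Flexibility coefficient — unit upward force at Q: δ_{QQ} = L³/(3EI) = 21.33/EI.
With EI = 48000 kN·m²: δ_0 = 0.05163 m and δ_{QQ} = 0.000444 m/kN.
Compatibility — the beam at Q must follow the support down by 0.003 m: δ_0 − R_Q·δ_{QQ} = 0.003, so R_Q = (0.05163 − 0.003)/0.000444 = 109.4 kN.
Moment equilibrium about P: M_P = Σ(load moments about P) − R_Q·L = 588.8 − 109.4×4 = 151.2 kN·m.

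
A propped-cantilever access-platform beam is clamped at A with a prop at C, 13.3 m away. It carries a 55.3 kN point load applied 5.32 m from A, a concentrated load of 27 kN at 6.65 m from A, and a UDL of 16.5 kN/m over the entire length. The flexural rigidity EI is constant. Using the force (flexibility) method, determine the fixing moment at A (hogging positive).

M_A = 573.4 kN·m

Remove the prop at C; the released (primary) structure is a cantilever built in at A.
Downward deflection at the released point C due to the loads:
  point load 55.3 at a = 5.32: Pa²(3L − a)/(6EI) = 9020/EI
  point load 27 at a = 6.65: Pa²(3L − a)/(6EI) = 6617/EI
  UDL 16.5: wL⁴/(8EI) = 64536/EI
  δ_0 = 80173/EI
Flexibility coefficient — unit upward force at C: δ_{CC} = L³/(3EI) = 784.2/EI.
The prop prevents deflection at C: R_C = δ_0/δ_{CC} = 80173/784.2 = 102.2 kN.
Moment equilibrium about A: M_A = Σ(load moments about A) − R_C·L = 1933 − 102.2×13.3 = 573.4 kN·m.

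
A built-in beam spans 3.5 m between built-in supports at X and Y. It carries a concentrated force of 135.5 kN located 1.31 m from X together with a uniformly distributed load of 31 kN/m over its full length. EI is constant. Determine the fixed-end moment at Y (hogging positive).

Release both end moments; the primary structure is a simply-supported span XY with redundants M_X and M_Y.
End rotations of the released simple span under the applied load (×1/EI):
  at X: point load 135.5 at a = 1.31: Pab(L + b)/(6LEI) = 105.3/EI
  at Y: point load 135.5 at a = 1.31: Pab(L + a)/(6LEI) = 89.04/EI
  at X: UDL 31: wL³/(24EI) = 55.38/EI
  at Y: UDL 31: wL³/(24EI) = 55.38/EI
  θ_X0 = 160.7/EI,  θ_Y0 = 144.4/EI
Flexibility coefficients: a unit moment at one end gives L/(3EI) there and L/(6EI) at the far end, so f₁₁ = f₂₂ = 1.167/EI and f₁₂ = f₂₁ = 0.5833/EI.
Compatibility — zero rotation at each built-in end:
  1.167 M_X + 0.5833 M_Y = 160.7
  0.5833 M_X + 1.167 M_Y = 144.4
Solving the pair gives M_X = 101.1 kN·m and M_Y = 73.22 kN·m (hogging).

M_Y = 73.22 kN·m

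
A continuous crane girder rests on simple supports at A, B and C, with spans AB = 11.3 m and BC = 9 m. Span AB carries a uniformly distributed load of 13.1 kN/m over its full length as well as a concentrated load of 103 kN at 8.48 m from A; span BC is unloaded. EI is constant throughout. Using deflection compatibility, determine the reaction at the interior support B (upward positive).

R_B = 195.7 kN

Insert a hinge at B; M_B is the redundant, and each span becomes simply supported.
End slopes at the hinge B, treating each span as simply supported:
  span AB: UDL 13.1: wL³/(24EI) = 787.6/EI
  span AB: point load 103 at a = 8.48: Pab(L + a)/(6LEI) = 718.6/EI
  relative rotation θ_0 = (1506 + 0)/EI = 1506/EI
A unit hogging moment at B produces rotation L₁/(3EI) + L₂/(3EI) = 6.767/EI.
Compatibility: M_B·(L₁+L₂)/(3EI) = θ_0, giving M_B = 222.6 kN·m (hogging).
Span AB, ΣM about A with M_B applied at B: R_B^{AB}·11.3 = 1710 + 222.6, so R_B^{AB} = 171 kN and R_A = 251 − 171 = 80.02 kN.
Span BC, ΣM about C: R_B^{BC}·9 = 0 + 222.6, so R_B^{BC} = 24.73 kN and R_C = 0 − 24.73 = -24.73 kN.
R_B = 171 + 24.73 = 195.7 kN.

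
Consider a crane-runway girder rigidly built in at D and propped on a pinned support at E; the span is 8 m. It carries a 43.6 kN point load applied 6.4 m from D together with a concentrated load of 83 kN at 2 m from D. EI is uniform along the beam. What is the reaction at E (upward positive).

R_E = 37.83 kN

Take the reaction at E as the redundant and release it; the primary structure is a cantilever fixed at D.
Deflection at E on the released cantilever, summing each load's contribution:
  point load 43.6 at a = 6.4: Pa²(3L − a)/(6EI) = 5239/EI
  point load 83 at a = 2: Pa²(3L − a)/(6EI) = 1217/EI
  δ_0 = 6456/EI
Tip deflection under a unit load at E: L³/(3EI) = 170.7/EI.
The prop prevents deflection at E: R_E = δ_0/δ_{EE} = 6456/170.7 = 37.83 kN.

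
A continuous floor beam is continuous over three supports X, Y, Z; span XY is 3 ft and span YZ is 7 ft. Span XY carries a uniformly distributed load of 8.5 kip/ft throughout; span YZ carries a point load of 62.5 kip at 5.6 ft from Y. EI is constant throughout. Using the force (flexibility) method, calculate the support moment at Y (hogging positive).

Insert a hinge at Y; M_Y is the redundant, and each span becomes simply supported.
Rotations at Y on the released spans (each span's end-slope, ×1/EI):
  span XY: UDL 8.5: wL³/(24EI) = 9.562/EI
  span YZ: point load 62.5 at a = 5.6: Pab(L + b)/(6LEI) = 98/EI
  relative rotation θ_0 = (9.562 + 98)/EI = 107.6/EI
A unit hogging moment at Y produces rotation L₁/(3EI) + L₂/(3EI) = 3.333/EI.
Slope continuity at Y: θ_0 = M_Y·3.333/EI, so M_Y = 107.6/3.333 = 32.27 kip·ft (hogging).

M_Y = 32.27 kip·ft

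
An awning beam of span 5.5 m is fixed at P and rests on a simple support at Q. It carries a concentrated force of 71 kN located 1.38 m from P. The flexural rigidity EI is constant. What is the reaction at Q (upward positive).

R_Q = 6.144 kN

Release the roller at Q. Primary structure: cantilever fixed at P.
Downward deflection at the released point Q due to the loads:
  point load 71 at a = 1.38: Pa²(3L − a)/(6EI) = 340.7/EI
Tip deflection under a unit load at Q: L³/(3EI) = 55.46/EI.
Compatibility at Q: δ_0 − R_Q·δ_{QQ} = 0, so R_Q = 340.7/55.46 = 6.144 kN.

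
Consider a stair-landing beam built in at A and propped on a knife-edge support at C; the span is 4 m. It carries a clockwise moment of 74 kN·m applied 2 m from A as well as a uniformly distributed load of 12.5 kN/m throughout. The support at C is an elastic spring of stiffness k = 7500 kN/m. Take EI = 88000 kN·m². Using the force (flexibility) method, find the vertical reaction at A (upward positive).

R_A = 24.48 kN

Take the reaction at C as the redundant and release it; the primary structure is a cantilever fixed at A.
Free-end deflection of the primary structure under the applied loading (downward +):
  clockwise couple 74 at a = 2: M₀a(2L − a)/(2EI) = 444/EI
  UDL 12.5: wL⁴/(8EI) = 400/EI
  δ_0 = 844/EI
Tip deflection under a unit load at C: L³/(3EI) = 21.33/EI.
With EI = 88000 kN·m²: δ_0 = 0.009591 m and δ_{CC} = 0.000242 m/kN.
Compatibility — the spring shortens by R_C/k under the reaction it provides: δ_0 − R_C·δ_{CC} = R_C/k. With 1/k = 0.000133 m/kN, R_C = δ_0 / (δ_{CC} + 1/k) = 0.009591 / (0.000242 + 0.000133) = 25.52 kN.
Vertical equilibrium: R_A = ΣP − R_C = 50 − 25.52 = 24.48 kN.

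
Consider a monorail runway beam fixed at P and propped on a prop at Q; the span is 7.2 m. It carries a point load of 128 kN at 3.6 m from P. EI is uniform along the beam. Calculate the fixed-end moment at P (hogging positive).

M_P = 172.8 kN·m

Release the roller at Q. Primary structure: cantilever fixed at P.
Free-end deflection of the primary structure under the applied loading (downward +):
  point load 128 at a = 3.6: Pa²(3L − a)/(6EI) = 4977/EI
Tip deflection under a unit load at Q: L³/(3EI) = 124.4/EI.
Compatibility at Q: δ_0 − R_Q·δ_{QQ} = 0, so R_Q = 4977/124.4 = 40 kN.
Moment equilibrium about P: M_P = Σ(load moments about P) − R_Q·L = 460.8 − 40×7.2 = 172.8 kN·m.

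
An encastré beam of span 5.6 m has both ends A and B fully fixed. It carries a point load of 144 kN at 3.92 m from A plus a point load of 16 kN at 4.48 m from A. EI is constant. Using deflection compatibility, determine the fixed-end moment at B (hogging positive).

M_B = 130 kN·m

Take the two fixed-end moments M_A, M_B as redundants; the released structure is the simple span AB.
End rotations of the released simple span under the applied load (×1/EI):
  at A: point load 144 at a = 3.92: Pab(L + b)/(6LEI) = 205.5/EI
  at B: point load 144 at a = 3.92: Pab(L + a)/(6LEI) = 268.7/EI
  at A: point load 16 at a = 4.48: Pab(L + b)/(6LEI) = 16.06/EI
  at B: point load 16 at a = 4.48: Pab(L + a)/(6LEI) = 24.08/EI
  θ_A0 = 221.5/EI,  θ_B0 = 292.8/EI
Flexibility coefficients: a unit moment at one end gives L/(3EI) there and L/(6EI) at the far end, so f₁₁ = f₂₂ = 1.867/EI and f₁₂ = f₂₁ = 0.9333/EI.
Compatibility — zero rotation at each built-in end:
  1.867 M_A + 0.9333 M_B = 221.5
  0.9333 M_A + 1.867 M_B = 292.8
Solving the pair gives M_A = 53.67 kN·m and M_B = 130 kN·m (hogging).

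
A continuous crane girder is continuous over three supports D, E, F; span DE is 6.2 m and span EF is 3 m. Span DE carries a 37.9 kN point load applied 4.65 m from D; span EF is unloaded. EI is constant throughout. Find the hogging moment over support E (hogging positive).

Insert a hinge at E; M_E is the redundant, and each span becomes simply supported.
End slopes at the hinge E, treating each span as simply supported:
  span DE: point load 37.9 at a = 4.65: Pab(L + a)/(6LEI) = 79.67/EI
  relative rotation θ_0 = (79.67 + 0)/EI = 79.67/EI
A unit hogging moment at E produces rotation L₁/(3EI) + L₂/(3EI) = 3.067/EI.
Slope continuity at E: θ_0 = M_E·3.067/EI, so M_E = 79.67/3.067 = 25.98 kN·m (hogging).

M_E = 25.98 kN·m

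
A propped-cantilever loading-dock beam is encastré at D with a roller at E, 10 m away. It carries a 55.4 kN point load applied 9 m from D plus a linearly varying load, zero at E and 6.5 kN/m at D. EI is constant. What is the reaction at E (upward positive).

R_E = 53.62 kN

Release the roller at E. Primary structure: cantilever fixed at D.
Deflection at E on the released cantilever, summing each load's contribution:
  point load 55.4 at a = 9: Pa²(3L − a)/(6EI) = 15706/EI
  triangular load, peak 6.5 at the fixed end: w₀L⁴/(30EI) = 2167/EI
  δ_0 = 17873/EI
Flexibility coefficient — unit upward force at E: δ_{EE} = L³/(3EI) = 333.3/EI.
The prop prevents deflection at E: R_E = δ_0/δ_{EE} = 17873/333.3 = 53.62 kN.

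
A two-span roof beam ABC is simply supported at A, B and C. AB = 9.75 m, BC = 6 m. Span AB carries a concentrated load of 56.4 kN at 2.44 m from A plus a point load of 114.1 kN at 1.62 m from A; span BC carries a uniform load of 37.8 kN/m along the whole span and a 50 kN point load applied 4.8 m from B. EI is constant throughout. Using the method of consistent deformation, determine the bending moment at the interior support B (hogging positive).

M_B = 171.3 kN·m

Release continuity at B by inserting a hinge; the redundant is the internal moment M_B. The primary structure is two simply-supported spans AB and BC.
Discontinuity in slope at B on the released structure — sum the simple-span end rotations:
  span AB: point load 56.4 at a = 2.44: Pab(L + a)/(6LEI) = 209.6/EI
  span AB: point load 114.1 at a = 1.62: Pab(L + a)/(6LEI) = 292.1/EI
  span BC: UDL 37.8: wL³/(24EI) = 340.2/EI
  span BC: point load 50 at a = 4.8: Pab(L + b)/(6LEI) = 57.6/EI
  relative rotation θ_0 = (501.7 + 397.8)/EI = 899.5/EI
A unit hogging moment at B produces rotation L₁/(3EI) + L₂/(3EI) = 5.25/EI.
Compatibility: M_B·(L₁+L₂)/(3EI) = θ_0, giving M_B = 171.3 kN·m (hogging).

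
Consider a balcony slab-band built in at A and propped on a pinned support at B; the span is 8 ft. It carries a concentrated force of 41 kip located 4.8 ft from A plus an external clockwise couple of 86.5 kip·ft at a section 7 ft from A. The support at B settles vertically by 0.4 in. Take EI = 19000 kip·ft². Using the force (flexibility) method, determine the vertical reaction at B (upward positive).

R_B = 29.97 kip

Remove the prop at B; the released (primary) structure is a cantilever built in at A.
Deflection at B on the released cantilever, summing each load's contribution:
  point load 41 at a = 4.8: Pa²(3L − a)/(6EI) = 3023/EI
  clockwise couple 86.5 at a = 7: M₀a(2L − a)/(2EI) = 2725/EI
  δ_0 = 5748/EI
Flexibility coefficient — unit upward force at B: δ_{BB} = L³/(3EI) = 170.7/EI.
With EI = 19000 kip·ft²: δ_0 = 0.30251 ft and δ_{BB} = 0.008982 ft/kip.
Compatibility — the beam at B must follow the support down by 0.03333 ft: δ_0 − R_B·δ_{BB} = 0.03333, so R_B = (0.30251 − 0.03333)/0.008982 = 29.97 kip.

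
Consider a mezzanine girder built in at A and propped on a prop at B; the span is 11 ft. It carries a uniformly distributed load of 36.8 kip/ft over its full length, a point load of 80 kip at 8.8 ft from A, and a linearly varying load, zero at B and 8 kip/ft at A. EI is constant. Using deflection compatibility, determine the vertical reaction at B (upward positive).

R_B = 216.9 kip

Choose R_B as the redundant. The primary structure is the cantilever fixed at A.
Primary-structure tip deflection at B by superposition:
  UDL 36.8: wL⁴/(8EI) = 67349/EI
  point load 80 at a = 8.8: Pa²(3L − a)/(6EI) = 24987/EI
  triangular load, peak 8 at the fixed end: w₀L⁴/(30EI) = 3904/EI
  δ_0 = 96240/EI
Flexibility coefficient — unit upward force at B: δ_{BB} = L³/(3EI) = 443.7/EI.
Compatibility at B: δ_0 − R_B·δ_{BB} = 0, so R_B = 96240/443.7 = 216.9 kip.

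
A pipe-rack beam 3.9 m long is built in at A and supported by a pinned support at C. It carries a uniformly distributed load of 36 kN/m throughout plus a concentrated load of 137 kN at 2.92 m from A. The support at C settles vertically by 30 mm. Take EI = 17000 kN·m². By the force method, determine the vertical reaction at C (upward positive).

Release the roller at C. Primary structure: cantilever fixed at A.
Free-end deflection of the primary structure under the applied loading (downward +):
  UDL 36: wL⁴/(8EI) = 1041/EI
  point load 137 at a = 2.92: Pa²(3L − a)/(6EI) = 1709/EI
  δ_0 = 2750/EI
Tip deflection under a unit load at C: L³/(3EI) = 19.77/EI.
With EI = 17000 kN·m²: δ_0 = 0.16179 m and δ_{CC} = 0.001163 m/kN.
Compatibility — the beam at C must follow the support down by 0.03 m: δ_0 − R_C·δ_{CC} = 0.03, so R_C = (0.16179 − 0.03)/0.001163 = 113.3 kN.

R_C = 113.3 kN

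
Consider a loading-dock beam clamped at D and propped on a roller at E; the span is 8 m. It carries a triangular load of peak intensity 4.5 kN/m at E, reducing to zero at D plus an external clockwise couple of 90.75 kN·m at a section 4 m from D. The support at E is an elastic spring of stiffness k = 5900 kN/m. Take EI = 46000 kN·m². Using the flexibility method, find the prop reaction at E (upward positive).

R_E = 21.67 kN

Take the reaction at E as the redundant and release it; the primary structure is a cantilever fixed at D.
Downward deflection at the released point E due to the loads:
  triangular load, peak 4.5 at the free end: 11w₀L⁴/(120EI) = 1690/EI
  clockwise couple 90.75 at a = 4: M₀a(2L − a)/(2EI) = 2178/EI
  δ_0 = 3868/EI
Flexibility coefficient — unit upward force at E: δ_{EE} = L³/(3EI) = 170.7/EI.
With EI = 46000 kN·m²: δ_0 = 0.084078 m and δ_{EE} = 0.00371 m/kN.
Compatibility — the spring shortens by R_E/k under the reaction it provides: δ_0 − R_E·δ_{EE} = R_E/k. With 1/k = 0.000169 m/kN, R_E = δ_0 / (δ_{EE} + 1/k) = 0.084078 / (0.00371 + 0.000169) = 21.67 kN.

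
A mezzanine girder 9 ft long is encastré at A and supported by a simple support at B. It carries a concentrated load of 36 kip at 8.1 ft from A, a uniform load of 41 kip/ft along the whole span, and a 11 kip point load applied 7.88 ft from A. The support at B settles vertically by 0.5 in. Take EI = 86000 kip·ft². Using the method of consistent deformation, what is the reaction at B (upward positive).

R_B = 163.2 kip

Take the reaction at B as the redundant and release it; the primary structure is a cantilever fixed at A.
Free-end deflection of the primary structure under the applied loading (downward +):
  point load 36 at a = 8.1: Pa²(3L − a)/(6EI) = 7440/EI
  UDL 41: wL⁴/(8EI) = 33625/EI
  point load 11 at a = 7.88: Pa²(3L − a)/(6EI) = 2177/EI
  δ_0 = 43242/EI
Flexibility coefficient — unit upward force at B: δ_{BB} = L³/(3EI) = 243/EI.
With EI = 86000 kip·ft²: δ_0 = 0.50281 ft and δ_{BB} = 0.002826 ft/kip.
Compatibility — the beam at B must follow the support down by 0.04167 ft: δ_0 − R_B·δ_{BB} = 0.04167, so R_B = (0.50281 − 0.04167)/0.002826 = 163.2 kip.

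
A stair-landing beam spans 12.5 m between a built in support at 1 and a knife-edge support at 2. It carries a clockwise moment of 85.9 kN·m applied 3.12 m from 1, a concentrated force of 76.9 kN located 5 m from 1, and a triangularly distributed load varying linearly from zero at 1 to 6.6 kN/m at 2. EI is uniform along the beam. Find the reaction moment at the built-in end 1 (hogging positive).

M_1 = 274.3 kN·m

Remove the prop at 2; the released (primary) structure is a cantilever built in at 1.
Primary-structure tip deflection at 2 by superposition:
  clockwise couple 85.9 at a = 3.12: M₀a(2L − a)/(2EI) = 2932/EI
  point load 76.9 at a = 5: Pa²(3L − a)/(6EI) = 10414/EI
  triangular load, peak 6.6 at the free end: 11w₀L⁴/(120EI) = 14771/EI
  δ_0 = 28116/EI
Tip deflection under a unit load at 2: L³/(3EI) = 651/EI.
The prop prevents deflection at 2: R_2 = δ_0/δ_{22} = 28116/651 = 43.19 kN.
Moment equilibrium about 1: M_1 = Σ(load moments about 1) − R_2·L = 814.1 − 43.19×12.5 = 274.3 kN·m.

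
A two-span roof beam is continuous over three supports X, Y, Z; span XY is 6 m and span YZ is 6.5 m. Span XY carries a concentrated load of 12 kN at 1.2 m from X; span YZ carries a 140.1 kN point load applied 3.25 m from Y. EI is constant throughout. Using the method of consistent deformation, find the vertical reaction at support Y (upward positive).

Release continuity at Y by inserting a hinge; the redundant is the internal moment M_Y. The primary structure is two simply-supported spans XY and YZ.
End slopes at the hinge Y, treating each span as simply supported:
  span XY: point load 12 at a = 1.2: Pab(L + a)/(6LEI) = 13.82/EI
  span YZ: point load 140.1 at a = 3.25: Pab(L + b)/(6LEI) = 370/EI
  relative rotation θ_0 = (13.82 + 370)/EI = 383.8/EI
A unit hogging moment at Y produces rotation L₁/(3EI) + L₂/(3EI) = 4.167/EI.
Slope continuity at Y: θ_0 = M_Y·4.167/EI, so M_Y = 383.8/4.167 = 92.11 kN·m (hogging).
Span XY, ΣM about X with M_Y applied at Y: R_Y^{XY}·6 = 14.4 + 92.11, so R_Y^{XY} = 17.75 kN and R_X = 12 − 17.75 = -5.751 kN.
Span YZ, ΣM about Z: R_Y^{YZ}·6.5 = 455.3 + 92.11, so R_Y^{YZ} = 84.22 kN and R_Z = 140.1 − 84.22 = 55.88 kN.
R_Y = 17.75 + 84.22 = 102 kN.

R_Y = 102 kN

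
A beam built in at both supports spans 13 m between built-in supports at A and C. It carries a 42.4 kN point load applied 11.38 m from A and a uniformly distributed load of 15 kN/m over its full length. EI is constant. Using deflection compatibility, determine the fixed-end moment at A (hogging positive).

Take the two fixed-end moments M_A, M_C as redundants; the released structure is the simple span AC.
Simple-span end rotations at A and C under the given loads:
  at A: point load 42.4 at a = 11.38: Pab(L + b)/(6LEI) = 146.5/EI
  at C: point load 42.4 at a = 11.38: Pab(L + a)/(6LEI) = 244.3/EI
  at A: UDL 15: wL³/(24EI) = 1373/EI
  at C: UDL 15: wL³/(24EI) = 1373/EI
  θ_A0 = 1520/EI,  θ_C0 = 1617/EI
Flexibility coefficients: a unit moment at one end gives L/(3EI) there and L/(6EI) at the far end, so f₁₁ = f₂₂ = 4.333/EI and f₁₂ = f₂₁ = 2.167/EI.
Compatibility — zero rotation at each built-in end:
  4.333 M_A + 2.167 M_C = 1520
  2.167 M_A + 4.333 M_C = 1617
Solving the pair gives M_A = 218.7 kN·m and M_C = 263.9 kN·m (hogging).

M_A = 218.7 kN·m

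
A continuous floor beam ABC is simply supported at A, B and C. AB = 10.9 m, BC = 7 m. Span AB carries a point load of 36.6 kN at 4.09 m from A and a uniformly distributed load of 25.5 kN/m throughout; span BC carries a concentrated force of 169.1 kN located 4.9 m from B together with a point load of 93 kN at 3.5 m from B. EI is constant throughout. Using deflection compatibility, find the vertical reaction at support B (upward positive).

R_B = 339.2 kN

Insert a hinge at B; M_B is the redundant, and each span becomes simply supported.
Rotations at B on the released spans (each span's end-slope, ×1/EI):
  span AB: point load 36.6 at a = 4.09: Pab(L + a)/(6LEI) = 233.7/EI
  span AB: UDL 25.5: wL³/(24EI) = 1376/EI
  span BC: point load 169.1 at a = 4.9: Pab(L + b)/(6LEI) = 377/EI
  span BC: point load 93 at a = 3.5: Pab(L + b)/(6LEI) = 284.8/EI
  relative rotation θ_0 = (1610 + 661.8)/EI = 2271/EI
A unit hogging moment at B produces rotation L₁/(3EI) + L₂/(3EI) = 5.967/EI.
Compatibility: M_B·(L₁+L₂)/(3EI) = θ_0, giving M_B = 380.7 kN·m (hogging).
Span AB, ΣM about A with M_B applied at B: R_B^{AB}·10.9 = 1665 + 380.7, so R_B^{AB} = 187.6 kN and R_A = 314.6 − 187.6 = 126.9 kN.
Span BC, ΣM about C: R_B^{BC}·7 = 680.6 + 380.7, so R_B^{BC} = 151.6 kN and R_C = 262.1 − 151.6 = 110.5 kN.
R_B = 187.6 + 151.6 = 339.2 kN.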